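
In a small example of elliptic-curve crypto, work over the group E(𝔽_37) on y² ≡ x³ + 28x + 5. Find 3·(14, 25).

Write P = (14, 25).
Repeated addition: build up to 3P.
2P: tangent at (14, 25): λ = (3·14² + 28)/(2·25) ≡ 24/13. 13⁻¹ ≡ 20 (mod 37), so λ ≡ 24·20 ≡ 36.
  x = λ² - 14 - 14 = 1296 - 28 ≡ 10; y = λ·(14 - 10) - 25 ≡ 8. → (10, 8)
3P: (10, 8) + (14, 25). λ = (25 - 8)/(14 - 10) ≡ 17/4 mod 37. 4⁻¹ ≡ 28 (mod 37), so λ ≡ 32.
  x = λ² - 10 - 14 = 1024 - 24 ≡ 1; y = λ·(10 - 1) - 8 ≡ 21. → (1, 21)

(1, 21)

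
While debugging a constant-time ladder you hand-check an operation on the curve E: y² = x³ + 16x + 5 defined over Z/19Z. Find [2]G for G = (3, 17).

(11, 12)

tangent at (3, 17): λ = (3·3² + 16)/(2·17) ≡ 5/15. 15⁻¹ ≡ 14 (mod 19), so λ ≡ 5·14 ≡ 13.
  x = λ² - 3 - 3 = 169 - 6 ≡ 11; y = λ·(3 - 11) - 17 ≡ 12. → (11, 12)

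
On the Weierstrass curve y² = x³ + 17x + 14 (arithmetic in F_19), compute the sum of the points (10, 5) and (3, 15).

(10, 5) + (3, 15). λ = (15 - 5)/(3 - 10) ≡ 10/12 mod 19. 12⁻¹ ≡ 8 (mod 19), so λ ≡ 4.
  x = λ² - 10 - 3 = 16 - 13 ≡ 3; y = λ·(10 - 3) - 5 ≡ 4. → (3, 4)

(3, 4)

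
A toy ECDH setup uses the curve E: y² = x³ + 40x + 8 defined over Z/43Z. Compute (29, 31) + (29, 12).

O

The two points share x = 29 and their y-coordinates satisfy 31 + 12 ≡ 0 (mod 43), so they are inverses. Their sum is the point at infinity.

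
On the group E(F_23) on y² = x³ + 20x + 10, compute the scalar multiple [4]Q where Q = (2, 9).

(2, 9)

Repeated addition: build up to 4Q.
2Q: tangent at (2, 9): λ = (3·2² + 20)/(2·9) ≡ 9/18. 18⁻¹ ≡ 9 (mod 23) since 18·9 = 162 ≡ 1, so λ ≡ 9·9 ≡ 12.
  x = λ² - 2 - 2 = 144 - 4 ≡ 2; y = λ·(2 - 2) - 9 ≡ 14. → (2, 14)
3Q: (2, 14) + (2, 9): same x and y₁ ≡ -y₂, so the sum is 𝒪.
4Q: 𝒪 + (2, 9) = (2, 9) (identity).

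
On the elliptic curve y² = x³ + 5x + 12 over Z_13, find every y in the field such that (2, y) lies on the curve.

x³ + 5x + 12 = 30 ≡ 4 (mod 13).
Square roots of 4 mod 13: 2 and 11 (since 2² = 4 ≡ 4).

2, 11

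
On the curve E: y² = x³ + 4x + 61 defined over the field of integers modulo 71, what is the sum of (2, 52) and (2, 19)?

The two points share x = 2 and their y-coordinates satisfy 52 + 19 ≡ 0 (mod 71), so they are inverses. Their sum is ∞.

O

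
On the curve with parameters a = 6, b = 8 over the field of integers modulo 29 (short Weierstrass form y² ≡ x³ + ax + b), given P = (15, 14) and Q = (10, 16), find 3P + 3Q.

First 3P:
Repeated addition: build up to 3P.
2P: tangent at (15, 14): λ = (3·15² + 6)/(2·14) ≡ 14/28. 28⁻¹ ≡ 28 (mod 29), so λ ≡ 14·28 ≡ 15.
  x = λ² - 15 - 15 = 225 - 30 ≡ 21; y = λ·(15 - 21) - 14 ≡ 12. → (21, 12)
3P: (21, 12) + (15, 14). λ = (14 - 12)/(15 - 21) ≡ 2/23 mod 29. 23⁻¹ ≡ 24 (mod 29) since 23·24 = 552 ≡ 1, so λ ≡ 19.
  x = λ² - 21 - 15 = 361 - 36 ≡ 6; y = λ·(21 - 6) - 12 ≡ 12. → (6, 12)
3P = (6, 12).
Next 3Q:
Repeated addition: build up to 3Q.
2Q: tangent at (10, 16): λ = (3·10² + 6)/(2·16) ≡ 16/3. 3⁻¹ ≡ 10 (mod 29), so λ ≡ 16·10 ≡ 15.
  x = λ² - 10 - 10 = 225 - 20 ≡ 2; y = λ·(10 - 2) - 16 ≡ 17. → (2, 17)
3Q: (2, 17) + (10, 16). λ = (16 - 17)/(10 - 2) ≡ 28/8 mod 29. 8⁻¹ ≡ 11 (mod 29) since 8·11 = 88 ≡ 1, so λ ≡ 18.
  x = λ² - 2 - 10 = 324 - 12 ≡ 22; y = λ·(2 - 22) - 17 ≡ 0. → (22, 0)
3Q = (22, 0).
Finally 3P + 3Q:
(6, 12) + (22, 0). λ = (0 - 12)/(22 - 6) ≡ 17/16 mod 29. 16⁻¹ ≡ 20 (mod 29) since 16·20 = 320 ≡ 1, so λ ≡ 21.
  x = λ² - 6 - 22 = 441 - 28 ≡ 7; y = λ·(6 - 7) - 12 ≡ 25. → (7, 25)

(7, 25)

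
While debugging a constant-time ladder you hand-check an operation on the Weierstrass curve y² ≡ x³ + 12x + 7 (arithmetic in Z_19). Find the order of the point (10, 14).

2P: tangent at (10, 14): λ = (3·10² + 12)/(2·14) ≡ 8/9. 9⁻¹ ≡ 17 (mod 19) since 9·17 = 153 ≡ 1, so λ ≡ 8·17 ≡ 3.
  x = λ² - 10 - 10 = 9 - 20 ≡ 8; y = λ·(10 - 8) - 14 ≡ 11. → (8, 11)
3P: (8, 11) + (10, 14). λ = (14 - 11)/(10 - 8) ≡ 3/2 mod 19. 2⁻¹ ≡ 10 (mod 19), so λ ≡ 11.
  x = λ² - 8 - 10 = 121 - 18 ≡ 8; y = λ·(8 - 8) - 11 ≡ 8. → (8, 8)
4P: (8, 8) + (10, 14). λ = (14 - 8)/(10 - 8) ≡ 6/2 mod 19. 2⁻¹ ≡ 10 (mod 19) since 2·10 = 20 ≡ 1, so λ ≡ 3.
  x = λ² - 8 - 10 = 9 - 18 ≡ 10; y = λ·(8 - 10) - 8 ≡ 5. → (10, 5)
5P: (10, 5) + (10, 14): same x and y₁ ≡ -y₂, so the sum is O.
5P = O, so the order is 5.

5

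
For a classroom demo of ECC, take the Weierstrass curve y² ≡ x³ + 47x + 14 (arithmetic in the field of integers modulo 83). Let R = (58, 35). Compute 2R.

tangent at (58, 35): λ = (3·58² + 47)/(2·35) ≡ 13/70. 70⁻¹ ≡ 51 (mod 83), so λ ≡ 13·51 ≡ 82.
  x = λ² - 58 - 58 = 6724 - 116 ≡ 51; y = λ·(58 - 51) - 35 ≡ 41. → (51, 41)

(51, 41)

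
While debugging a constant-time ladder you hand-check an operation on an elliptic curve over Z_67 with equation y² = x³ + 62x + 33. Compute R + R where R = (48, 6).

tangent at (48, 6): λ = (3·48² + 62)/(2·6) ≡ 6/12. 12⁻¹ ≡ 28 (mod 67) since 12·28 = 336 ≡ 1, so λ ≡ 6·28 ≡ 34.
  x = λ² - 48 - 48 = 1156 - 96 ≡ 55; y = λ·(48 - 55) - 6 ≡ 24. → (55, 24)

(55, 24)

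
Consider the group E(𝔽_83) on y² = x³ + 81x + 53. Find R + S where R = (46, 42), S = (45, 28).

(46, 42) + (45, 28). λ = (28 - 42)/(45 - 46) ≡ 69/82 mod 83. 82⁻¹ ≡ 82 (mod 83) since 82·82 = 6724 ≡ 1, so λ ≡ 14.
  x = λ² - 46 - 45 = 196 - 91 ≡ 22; y = λ·(46 - 22) - 42 ≡ 45. → (22, 45)

(22, 45)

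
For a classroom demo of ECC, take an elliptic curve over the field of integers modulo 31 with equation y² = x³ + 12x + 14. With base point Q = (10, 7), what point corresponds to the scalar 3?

(11, 12)

Repeated addition: build up to 3Q.
2Q: tangent at (10, 7): λ = (3·10² + 12)/(2·7) ≡ 2/14. 14⁻¹ ≡ 20 (mod 31) since 14·20 = 280 ≡ 1, so λ ≡ 2·20 ≡ 9.
  x = λ² - 10 - 10 = 81 - 20 ≡ 30; y = λ·(10 - 30) - 7 ≡ 30. → (30, 30)
3Q: (30, 30) + (10, 7). λ = (7 - 30)/(10 - 30) ≡ 8/11 mod 31. 11⁻¹ ≡ 17 (mod 31), so λ ≡ 12.
  x = λ² - 30 - 10 = 144 - 40 ≡ 11; y = λ·(30 - 11) - 30 ≡ 12. → (11, 12)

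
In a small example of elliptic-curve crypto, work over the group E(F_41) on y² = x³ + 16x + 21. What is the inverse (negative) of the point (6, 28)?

(6, 13)

-(6, 28) = (6, -28 mod 41) = (6, 13).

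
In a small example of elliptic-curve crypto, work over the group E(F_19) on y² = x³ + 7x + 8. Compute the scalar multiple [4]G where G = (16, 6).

(15, 7)

Double-and-add on 4 = (100)₂. Start with G = (16, 6) for the leading 1-bit.
double: tangent at (16, 6): λ = (3·16² + 7)/(2·6) ≡ 15/12. 12⁻¹ ≡ 8 (mod 19), so λ ≡ 15·8 ≡ 6.
  x = λ² - 16 - 16 = 36 - 32 ≡ 4; y = λ·(16 - 4) - 6 ≡ 9. → (4, 9)
double: tangent at (4, 9): λ = (3·4² + 7)/(2·9) ≡ 17/18. 18⁻¹ ≡ 18 (mod 19), so λ ≡ 17·18 ≡ 2.
  x = λ² - 4 - 4 = 4 - 8 ≡ 15; y = λ·(4 - 15) - 9 ≡ 7. → (15, 7)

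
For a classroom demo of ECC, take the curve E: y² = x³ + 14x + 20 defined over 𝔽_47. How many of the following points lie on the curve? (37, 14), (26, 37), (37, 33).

3

(37, 14): 14² ≡ 8, rhs ≡ 8 → on.
(26, 37): 37² ≡ 6, rhs ≡ 6 → on.
(37, 33): 33² ≡ 8, rhs ≡ 8 → on.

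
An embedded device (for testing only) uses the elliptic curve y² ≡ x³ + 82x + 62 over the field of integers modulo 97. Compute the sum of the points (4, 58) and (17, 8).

(73, 88)

(4, 58) + (17, 8). λ = (8 - 58)/(17 - 4) ≡ 47/13 mod 97. 13⁻¹ ≡ 15 (mod 97), so λ ≡ 26.
  x = λ² - 4 - 17 = 676 - 21 ≡ 73; y = λ·(4 - 73) - 58 ≡ 88. → (73, 88)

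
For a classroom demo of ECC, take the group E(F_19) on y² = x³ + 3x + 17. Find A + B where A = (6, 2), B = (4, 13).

(6, 2) + (4, 13). λ = (13 - 2)/(4 - 6) ≡ 11/17 mod 19. 17⁻¹ ≡ 9 (mod 19) since 17·9 = 153 ≡ 1, so λ ≡ 4.
  x = λ² - 6 - 4 = 16 - 10 ≡ 6; y = λ·(6 - 6) - 2 ≡ 17. → (6, 17)

(6, 17)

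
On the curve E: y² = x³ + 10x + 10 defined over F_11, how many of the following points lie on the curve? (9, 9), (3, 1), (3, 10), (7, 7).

(9, 9): 9² ≡ 4, rhs ≡ 4 → on.
(3, 1): 1² ≡ 1, rhs ≡ 1 → on.
(3, 10): 10² ≡ 1, rhs ≡ 1 → on.
(7, 7): 7² ≡ 5, rhs ≡ 5 → on.

4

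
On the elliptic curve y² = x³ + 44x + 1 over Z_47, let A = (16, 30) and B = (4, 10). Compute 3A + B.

(4, 10)

First 3A:
Repeated addition: build up to 3A.
2A: tangent at (16, 30): λ = (3·16² + 44)/(2·30) ≡ 13/13. 13⁻¹ ≡ 29 (mod 47) since 13·29 = 377 ≡ 1, so λ ≡ 13·29 ≡ 1.
  x = λ² - 16 - 16 = 1 - 32 ≡ 16; y = λ·(16 - 16) - 30 ≡ 17. → (16, 17)
3A: (16, 17) + (16, 30): same x and y₁ ≡ -y₂, so the sum is O.
3A = O.
Finally 3A + B:
O + (4, 10) = (4, 10) (identity).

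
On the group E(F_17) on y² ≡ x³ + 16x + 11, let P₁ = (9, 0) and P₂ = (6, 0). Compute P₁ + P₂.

(2, 0)

(9, 0) + (6, 0). λ = (0 - 0)/(6 - 9) ≡ 0/14 mod 17. 14⁻¹ ≡ 11 (mod 17), so λ ≡ 0.
  x = λ² - 9 - 6 = 0 - 15 ≡ 2; y = λ·(9 - 2) - 0 ≡ 0. → (2, 0)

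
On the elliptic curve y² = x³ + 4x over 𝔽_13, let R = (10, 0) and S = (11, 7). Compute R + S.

(2, 4)

(10, 0) + (11, 7). λ = (7 - 0)/(11 - 10) ≡ 7/1 mod 13. 1⁻¹ ≡ 1 (mod 13) since 1·1 = 1 ≡ 1, so λ ≡ 7.
  x = λ² - 10 - 11 = 49 - 21 ≡ 2; y = λ·(10 - 2) - 0 ≡ 4. → (2, 4)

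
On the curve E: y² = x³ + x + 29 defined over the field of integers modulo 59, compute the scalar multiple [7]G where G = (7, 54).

(10, 53)

Double-and-add on 7 = (111)₂. Start with G = (7, 54) for the leading 1-bit.
double: tangent at (7, 54): λ = (3·7² + 1)/(2·54) ≡ 30/49. 49⁻¹ ≡ 53 (mod 59) since 49·53 = 2597 ≡ 1, so λ ≡ 30·53 ≡ 56.
  x = λ² - 7 - 7 = 3136 - 14 ≡ 54; y = λ·(7 - 54) - 54 ≡ 28. → (54, 28)
add G: (54, 28) + (7, 54). λ = (54 - 28)/(7 - 54) ≡ 26/12 mod 59. 12⁻¹ ≡ 5 (mod 59), so λ ≡ 12.
  x = λ² - 54 - 7 = 144 - 61 ≡ 24; y = λ·(54 - 24) - 28 ≡ 37. → (24, 37)
double: tangent at (24, 37): λ = (3·24² + 1)/(2·37) ≡ 18/15. 15⁻¹ ≡ 4 (mod 59), so λ ≡ 18·4 ≡ 13.
  x = λ² - 24 - 24 = 169 - 48 ≡ 3; y = λ·(24 - 3) - 37 ≡ 0. → (3, 0)
add G: (3, 0) + (7, 54). λ = (54 - 0)/(7 - 3) ≡ 54/4 mod 59. 4⁻¹ ≡ 15 (mod 59), so λ ≡ 43.
  x = λ² - 3 - 7 = 1849 - 10 ≡ 10; y = λ·(3 - 10) - 0 ≡ 53. → (10, 53)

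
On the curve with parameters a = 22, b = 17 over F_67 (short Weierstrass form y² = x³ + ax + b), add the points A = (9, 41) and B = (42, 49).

(9, 41) + (42, 49). λ = (49 - 41)/(42 - 9) ≡ 8/33 mod 67. 33⁻¹ ≡ 65 (mod 67), so λ ≡ 51.
  x = λ² - 9 - 42 = 2601 - 51 ≡ 4; y = λ·(9 - 4) - 41 ≡ 13. → (4, 13)

(4, 13)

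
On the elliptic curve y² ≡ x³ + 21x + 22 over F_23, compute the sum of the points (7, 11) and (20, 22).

(7, 11) + (20, 22). λ = (22 - 11)/(20 - 7) ≡ 11/13 mod 23. 13⁻¹ ≡ 16 (mod 23) since 13·16 = 208 ≡ 1, so λ ≡ 15.
  x = λ² - 7 - 20 = 225 - 27 ≡ 14; y = λ·(7 - 14) - 11 ≡ 22. → (14, 22)

(14, 22)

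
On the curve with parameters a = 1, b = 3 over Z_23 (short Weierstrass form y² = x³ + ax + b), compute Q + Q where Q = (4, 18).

tangent at (4, 18): λ = (3·4² + 1)/(2·18) ≡ 3/13. 13⁻¹ ≡ 16 (mod 23), so λ ≡ 3·16 ≡ 2.
  x = λ² - 4 - 4 = 4 - 8 ≡ 19; y = λ·(4 - 19) - 18 ≡ 21. → (19, 21)

(19, 21)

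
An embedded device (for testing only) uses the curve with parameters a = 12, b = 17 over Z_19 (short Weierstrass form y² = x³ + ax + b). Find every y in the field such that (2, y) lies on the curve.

7, 12

x³ + 12x + 17 = 49 ≡ 11 (mod 19).
Square roots of 11 mod 19: 7 and 12 (since 7² = 49 ≡ 11).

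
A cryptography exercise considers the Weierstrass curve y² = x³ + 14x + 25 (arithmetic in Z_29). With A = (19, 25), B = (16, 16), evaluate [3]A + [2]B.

(14, 6)

First 3A:
Repeated addition: build up to 3A.
2A: tangent at (19, 25): λ = (3·19² + 14)/(2·25) ≡ 24/21. 21⁻¹ ≡ 18 (mod 29) since 21·18 = 378 ≡ 1, so λ ≡ 24·18 ≡ 26.
  x = λ² - 19 - 19 = 676 - 38 ≡ 0; y = λ·(19 - 0) - 25 ≡ 5. → (0, 5)
3A: (0, 5) + (19, 25). λ = (25 - 5)/(19 - 0) ≡ 20/19 mod 29. 19⁻¹ ≡ 26 (mod 29), so λ ≡ 27.
  x = λ² - 0 - 19 = 729 - 19 ≡ 14; y = λ·(0 - 14) - 5 ≡ 23. → (14, 23)
3A = (14, 23).
Next 2B:
Repeated addition: build up to 2B.
2B: tangent at (16, 16): λ = (3·16² + 14)/(2·16) ≡ 28/3. 3⁻¹ ≡ 10 (mod 29), so λ ≡ 28·10 ≡ 19.
  x = λ² - 16 - 16 = 361 - 32 ≡ 10; y = λ·(16 - 10) - 16 ≡ 11. → (10, 11)
2B = (10, 11).
Finally 3A + 2B:
(14, 23) + (10, 11). λ = (11 - 23)/(10 - 14) ≡ 17/25 mod 29. 25⁻¹ ≡ 7 (mod 29) since 25·7 = 175 ≡ 1, so λ ≡ 3.
  x = λ² - 14 - 10 = 9 - 24 ≡ 14; y = λ·(14 - 14) - 23 ≡ 6. → (14, 6)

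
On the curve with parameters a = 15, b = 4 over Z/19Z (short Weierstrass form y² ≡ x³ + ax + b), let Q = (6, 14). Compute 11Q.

Repeated addition: build up to 11Q.
2Q: tangent at (6, 14): λ = (3·6² + 15)/(2·14) ≡ 9/9. 9⁻¹ ≡ 17 (mod 19), so λ ≡ 9·17 ≡ 1.
  x = λ² - 6 - 6 = 1 - 12 ≡ 8; y = λ·(6 - 8) - 14 ≡ 3. → (8, 3)
3Q: (8, 3) + (6, 14). λ = (14 - 3)/(6 - 8) ≡ 11/17 mod 19. 17⁻¹ ≡ 9 (mod 19) since 17·9 = 153 ≡ 1, so λ ≡ 4.
  x = λ² - 8 - 6 = 16 - 14 ≡ 2; y = λ·(8 - 2) - 3 ≡ 2. → (2, 2)
4Q: (2, 2) + (6, 14). λ = (14 - 2)/(6 - 2) ≡ 12/4 mod 19. 4⁻¹ ≡ 5 (mod 19) since 4·5 = 20 ≡ 1, so λ ≡ 3.
  x = λ² - 2 - 6 = 9 - 8 ≡ 1; y = λ·(2 - 1) - 2 ≡ 1. → (1, 1)
5Q: (1, 1) + (6, 14). λ = (14 - 1)/(6 - 1) ≡ 13/5 mod 19. 5⁻¹ ≡ 4 (mod 19), so λ ≡ 14.
  x = λ² - 1 - 6 = 196 - 7 ≡ 18; y = λ·(1 - 18) - 1 ≡ 8. → (18, 8)
6Q: (18, 8) + (6, 14). λ = (14 - 8)/(6 - 18) ≡ 6/7 mod 19. 7⁻¹ ≡ 11 (mod 19), so λ ≡ 9.
  x = λ² - 18 - 6 = 81 - 24 ≡ 0; y = λ·(18 - 0) - 8 ≡ 2. → (0, 2)
7Q: (0, 2) + (6, 14). λ = (14 - 2)/(6 - 0) ≡ 12/6 mod 19. 6⁻¹ ≡ 16 (mod 19), so λ ≡ 2.
  x = λ² - 0 - 6 = 4 - 6 ≡ 17; y = λ·(0 - 17) - 2 ≡ 2. → (17, 2)
8Q: (17, 2) + (6, 14). λ = (14 - 2)/(6 - 17) ≡ 12/8 mod 19. 8⁻¹ ≡ 12 (mod 19) since 8·12 = 96 ≡ 1, so λ ≡ 11.
  x = λ² - 17 - 6 = 121 - 23 ≡ 3; y = λ·(17 - 3) - 2 ≡ 0. → (3, 0)
9Q: (3, 0) + (6, 14). λ = (14 - 0)/(6 - 3) ≡ 14/3 mod 19. 3⁻¹ ≡ 13 (mod 19), so λ ≡ 11.
  x = λ² - 3 - 6 = 121 - 9 ≡ 17; y = λ·(3 - 17) - 0 ≡ 17. → (17, 17)
10Q: (17, 17) + (6, 14). λ = (14 - 17)/(6 - 17) ≡ 16/8 mod 19. 8⁻¹ ≡ 12 (mod 19) since 8·12 = 96 ≡ 1, so λ ≡ 2.
  x = λ² - 17 - 6 = 4 - 23 ≡ 0; y = λ·(17 - 0) - 17 ≡ 17. → (0, 17)
11Q: (0, 17) + (6, 14). λ = (14 - 17)/(6 - 0) ≡ 16/6 mod 19. 6⁻¹ ≡ 16 (mod 19), so λ ≡ 9.
  x = λ² - 0 - 6 = 81 - 6 ≡ 18; y = λ·(0 - 18) - 17 ≡ 11. → (18, 11)

(18, 11)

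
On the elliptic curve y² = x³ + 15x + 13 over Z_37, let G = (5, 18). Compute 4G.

Double-and-add on 4 = (100)₂. Start with G = (5, 18) for the leading 1-bit.
double: tangent at (5, 18): λ = (3·5² + 15)/(2·18) ≡ 16/36. 36⁻¹ ≡ 36 (mod 37) since 36·36 = 1296 ≡ 1, so λ ≡ 16·36 ≡ 21.
  x = λ² - 5 - 5 = 441 - 10 ≡ 24; y = λ·(5 - 24) - 18 ≡ 27. → (24, 27)
double: tangent at (24, 27): λ = (3·24² + 15)/(2·27) ≡ 4/17. 17⁻¹ ≡ 24 (mod 37), so λ ≡ 4·24 ≡ 22.
  x = λ² - 24 - 24 = 484 - 48 ≡ 29; y = λ·(24 - 29) - 27 ≡ 11. → (29, 11)

(29, 11)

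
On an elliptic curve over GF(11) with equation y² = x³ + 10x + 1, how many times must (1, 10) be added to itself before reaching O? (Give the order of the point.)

10

2P: tangent at (1, 10): λ = (3·1² + 10)/(2·10) ≡ 2/9. 9⁻¹ ≡ 5 (mod 11), so λ ≡ 2·5 ≡ 10.
  x = λ² - 1 - 1 = 100 - 2 ≡ 10; y = λ·(1 - 10) - 10 ≡ 10. → (10, 10)
3P: (10, 10) + (1, 10). λ = (10 - 10)/(1 - 10) ≡ 0/2 mod 11. 2⁻¹ ≡ 6 (mod 11) since 2·6 = 12 ≡ 1, so λ ≡ 0.
  x = λ² - 10 - 1 = 0 - 11 ≡ 0; y = λ·(10 - 0) - 10 ≡ 1. → (0, 1)
4P: (0, 1) + (1, 10). λ = (10 - 1)/(1 - 0) ≡ 9/1 mod 11. 1⁻¹ ≡ 1 (mod 11) since 1·1 = 1 ≡ 1, so λ ≡ 9.
  x = λ² - 0 - 1 = 81 - 1 ≡ 3; y = λ·(0 - 3) - 1 ≡ 5. → (3, 5)
5P: (3, 5) + (1, 10). λ = (10 - 5)/(1 - 3) ≡ 5/9 mod 11. 9⁻¹ ≡ 5 (mod 11), so λ ≡ 3.
  x = λ² - 3 - 1 = 9 - 4 ≡ 5; y = λ·(3 - 5) - 5 ≡ 0. → (5, 0)
6P: (5, 0) + (1, 10). λ = (10 - 0)/(1 - 5) ≡ 10/7 mod 11. 7⁻¹ ≡ 8 (mod 11) since 7·8 = 56 ≡ 1, so λ ≡ 3.
  x = λ² - 5 - 1 = 9 - 6 ≡ 3; y = λ·(5 - 3) - 0 ≡ 6. → (3, 6)
7P: (3, 6) + (1, 10). λ = (10 - 6)/(1 - 3) ≡ 4/9 mod 11. 9⁻¹ ≡ 5 (mod 11), so λ ≡ 9.
  x = λ² - 3 - 1 = 81 - 4 ≡ 0; y = λ·(3 - 0) - 6 ≡ 10. → (0, 10)
8P: (0, 10) + (1, 10). λ = (10 - 10)/(1 - 0) ≡ 0/1 mod 11. 1⁻¹ ≡ 1 (mod 11) since 1·1 = 1 ≡ 1, so λ ≡ 0.
  x = λ² - 0 - 1 = 0 - 1 ≡ 10; y = λ·(0 - 10) - 10 ≡ 1. → (10, 1)
9P: (10, 1) + (1, 10). λ = (10 - 1)/(1 - 10) ≡ 9/2 mod 11. 2⁻¹ ≡ 6 (mod 11) since 2·6 = 12 ≡ 1, so λ ≡ 10.
  x = λ² - 10 - 1 = 100 - 11 ≡ 1; y = λ·(10 - 1) - 1 ≡ 1. → (1, 1)
10P: (1, 1) + (1, 10): same x and y₁ ≡ -y₂, so the sum is O.
10P = O, so the order is 10.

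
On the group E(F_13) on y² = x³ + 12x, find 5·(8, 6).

Write P = (8, 6).
Double-and-add on 5 = (101)₂. Start with P = (8, 6) for the leading 1-bit.
double: tangent at (8, 6): λ = (3·8² + 12)/(2·6) ≡ 9/12. 12⁻¹ ≡ 12 (mod 13), so λ ≡ 9·12 ≡ 4.
  x = λ² - 8 - 8 = 16 - 16 ≡ 0; y = λ·(8 - 0) - 6 ≡ 0. → (0, 0)
double: (0, 0) + (0, 0): same x and y₁ ≡ -y₂, so the sum is 𝒪.
add P: 𝒪 + (8, 6) = (8, 6) (identity).

(8, 6)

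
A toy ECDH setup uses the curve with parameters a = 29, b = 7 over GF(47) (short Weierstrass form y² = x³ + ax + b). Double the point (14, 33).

(26, 30)

tangent at (14, 33): λ = (3·14² + 29)/(2·33) ≡ 6/19. 19⁻¹ ≡ 5 (mod 47) since 19·5 = 95 ≡ 1, so λ ≡ 6·5 ≡ 30.
  x = λ² - 14 - 14 = 900 - 28 ≡ 26; y = λ·(14 - 26) - 33 ≡ 30. → (26, 30)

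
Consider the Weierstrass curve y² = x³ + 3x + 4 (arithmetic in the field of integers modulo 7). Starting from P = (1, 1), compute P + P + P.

Repeated addition: build up to 3P.
2P: tangent at (1, 1): λ = (3·1² + 3)/(2·1) ≡ 6/2. 2⁻¹ ≡ 4 (mod 7), so λ ≡ 6·4 ≡ 3.
  x = λ² - 1 - 1 = 9 - 2 ≡ 0; y = λ·(1 - 0) - 1 ≡ 2. → (0, 2)
3P: (0, 2) + (1, 1). λ = (1 - 2)/(1 - 0) ≡ 6/1 mod 7. 1⁻¹ ≡ 1 (mod 7) since 1·1 = 1 ≡ 1, so λ ≡ 6.
  x = λ² - 0 - 1 = 36 - 1 ≡ 0; y = λ·(0 - 0) - 2 ≡ 5. → (0, 5)

(0, 5)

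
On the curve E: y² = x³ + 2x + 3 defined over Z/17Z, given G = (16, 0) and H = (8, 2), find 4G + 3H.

First 4G:
Repeated addition: build up to 4G.
2G: (16, 0) + (16, 0): same x and y₁ ≡ -y₂, so the sum is the point at infinity.
3G: the point at infinity + (16, 0) = (16, 0) (identity).
4G: (16, 0) + (16, 0): same x and y₁ ≡ -y₂, so the sum is the point at infinity.
4G = the point at infinity.
Next 3H:
Repeated addition: build up to 3H.
2H: tangent at (8, 2): λ = (3·8² + 2)/(2·2) ≡ 7/4. 4⁻¹ ≡ 13 (mod 17), so λ ≡ 7·13 ≡ 6.
  x = λ² - 8 - 8 = 36 - 16 ≡ 3; y = λ·(8 - 3) - 2 ≡ 11. → (3, 11)
3H: (3, 11) + (8, 2). λ = (2 - 11)/(8 - 3) ≡ 8/5 mod 17. 5⁻¹ ≡ 7 (mod 17), so λ ≡ 5.
  x = λ² - 3 - 8 = 25 - 11 ≡ 14; y = λ·(3 - 14) - 11 ≡ 2. → (14, 2)
3H = (14, 2).
Finally 4G + 3H:
the point at infinity + (14, 2) = (14, 2) (identity).

(14, 2)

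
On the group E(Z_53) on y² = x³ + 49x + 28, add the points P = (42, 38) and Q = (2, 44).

(42, 38) + (2, 44). λ = (44 - 38)/(2 - 42) ≡ 6/13 mod 53. 13⁻¹ ≡ 49 (mod 53), so λ ≡ 29.
  x = λ² - 42 - 2 = 841 - 44 ≡ 2; y = λ·(42 - 2) - 38 ≡ 9. → (2, 9)

(2, 9)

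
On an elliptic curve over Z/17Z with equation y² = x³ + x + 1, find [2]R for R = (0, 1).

tangent at (0, 1): λ = (3·0² + 1)/(2·1) ≡ 1/2. 2⁻¹ ≡ 9 (mod 17) since 2·9 = 18 ≡ 1, so λ ≡ 1·9 ≡ 9.
  x = λ² - 0 - 0 = 81 - 0 ≡ 13; y = λ·(0 - 13) - 1 ≡ 1. → (13, 1)

(13, 1)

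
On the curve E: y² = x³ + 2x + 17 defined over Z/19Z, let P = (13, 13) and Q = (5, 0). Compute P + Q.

(13, 13) + (5, 0). λ = (0 - 13)/(5 - 13) ≡ 6/11 mod 19. 11⁻¹ ≡ 7 (mod 19), so λ ≡ 4.
  x = λ² - 13 - 5 = 16 - 18 ≡ 17; y = λ·(13 - 17) - 13 ≡ 9. → (17, 9)

(17, 9)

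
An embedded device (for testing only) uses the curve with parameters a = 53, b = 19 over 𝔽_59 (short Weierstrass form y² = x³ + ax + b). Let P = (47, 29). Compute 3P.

Repeated addition: build up to 3P.
2P: tangent at (47, 29): λ = (3·47² + 53)/(2·29) ≡ 13/58. 58⁻¹ ≡ 58 (mod 59) since 58·58 = 3364 ≡ 1, so λ ≡ 13·58 ≡ 46.
  x = λ² - 47 - 47 = 2116 - 94 ≡ 16; y = λ·(47 - 16) - 29 ≡ 40. → (16, 40)
3P: (16, 40) + (47, 29). λ = (29 - 40)/(47 - 16) ≡ 48/31 mod 59. 31⁻¹ ≡ 40 (mod 59), so λ ≡ 32.
  x = λ² - 16 - 47 = 1024 - 63 ≡ 17; y = λ·(16 - 17) - 40 ≡ 46. → (17, 46)

(17, 46)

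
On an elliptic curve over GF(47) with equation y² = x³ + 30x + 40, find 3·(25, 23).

Write P = (25, 23).
Repeated addition: build up to 3P.
2P: tangent at (25, 23): λ = (3·25² + 30)/(2·23) ≡ 25/46. 46⁻¹ ≡ 46 (mod 47), so λ ≡ 25·46 ≡ 22.
  x = λ² - 25 - 25 = 484 - 50 ≡ 11; y = λ·(25 - 11) - 23 ≡ 3. → (11, 3)
3P: (11, 3) + (25, 23). λ = (23 - 3)/(25 - 11) ≡ 20/14 mod 47. 14⁻¹ ≡ 37 (mod 47), so λ ≡ 35.
  x = λ² - 11 - 25 = 1225 - 36 ≡ 14; y = λ·(11 - 14) - 3 ≡ 33. → (14, 33)

(14, 33)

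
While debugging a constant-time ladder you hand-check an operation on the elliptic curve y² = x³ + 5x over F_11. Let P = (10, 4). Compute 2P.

(3, 3)

tangent at (10, 4): λ = (3·10² + 5)/(2·4) ≡ 8/8. 8⁻¹ ≡ 7 (mod 11) since 8·7 = 56 ≡ 1, so λ ≡ 8·7 ≡ 1.
  x = λ² - 10 - 10 = 1 - 20 ≡ 3; y = λ·(10 - 3) - 4 ≡ 3. → (3, 3)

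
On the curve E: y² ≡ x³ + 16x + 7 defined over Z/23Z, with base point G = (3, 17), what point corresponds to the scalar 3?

(22, 17)

Repeated addition: build up to 3G.
2G: tangent at (3, 17): λ = (3·3² + 16)/(2·17) ≡ 20/11. 11⁻¹ ≡ 21 (mod 23) since 11·21 = 231 ≡ 1, so λ ≡ 20·21 ≡ 6.
  x = λ² - 3 - 3 = 36 - 6 ≡ 7; y = λ·(3 - 7) - 17 ≡ 5. → (7, 5)
3G: (7, 5) + (3, 17). λ = (17 - 5)/(3 - 7) ≡ 12/19 mod 23. 19⁻¹ ≡ 17 (mod 23), so λ ≡ 20.
  x = λ² - 7 - 3 = 400 - 10 ≡ 22; y = λ·(7 - 22) - 5 ≡ 17. → (22, 17)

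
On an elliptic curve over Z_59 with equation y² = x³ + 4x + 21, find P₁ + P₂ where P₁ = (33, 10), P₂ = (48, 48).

(33, 10) + (48, 48). λ = (48 - 10)/(48 - 33) ≡ 38/15 mod 59. 15⁻¹ ≡ 4 (mod 59), so λ ≡ 34.
  x = λ² - 33 - 48 = 1156 - 81 ≡ 13; y = λ·(33 - 13) - 10 ≡ 21. → (13, 21)

(13, 21)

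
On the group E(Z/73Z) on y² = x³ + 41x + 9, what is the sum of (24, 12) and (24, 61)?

O

The two points share x = 24 and their y-coordinates satisfy 12 + 61 ≡ 0 (mod 73), so they are inverses. Their sum is ∞.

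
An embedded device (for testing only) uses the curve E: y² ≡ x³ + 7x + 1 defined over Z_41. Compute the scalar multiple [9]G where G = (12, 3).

(20, 33)

Double-and-add on 9 = (1001)₂. Start with G = (12, 3) for the leading 1-bit.
double: tangent at (12, 3): λ = (3·12² + 7)/(2·3) ≡ 29/6. 6⁻¹ ≡ 7 (mod 41), so λ ≡ 29·7 ≡ 39.
  x = λ² - 12 - 12 = 1521 - 24 ≡ 21; y = λ·(12 - 21) - 3 ≡ 15. → (21, 15)
double: tangent at (21, 15): λ = (3·21² + 7)/(2·15) ≡ 18/30. 30⁻¹ ≡ 26 (mod 41), so λ ≡ 18·26 ≡ 17.
  x = λ² - 21 - 21 = 289 - 42 ≡ 1; y = λ·(21 - 1) - 15 ≡ 38. → (1, 38)
double: tangent at (1, 38): λ = (3·1² + 7)/(2·38) ≡ 10/35. 35⁻¹ ≡ 34 (mod 41) since 35·34 = 1190 ≡ 1, so λ ≡ 10·34 ≡ 12.
  x = λ² - 1 - 1 = 144 - 2 ≡ 19; y = λ·(1 - 19) - 38 ≡ 33. → (19, 33)
add G: (19, 33) + (12, 3). λ = (3 - 33)/(12 - 19) ≡ 11/34 mod 41. 34⁻¹ ≡ 35 (mod 41) since 34·35 = 1190 ≡ 1, so λ ≡ 16.
  x = λ² - 19 - 12 = 256 - 31 ≡ 20; y = λ·(19 - 20) - 33 ≡ 33. → (20, 33)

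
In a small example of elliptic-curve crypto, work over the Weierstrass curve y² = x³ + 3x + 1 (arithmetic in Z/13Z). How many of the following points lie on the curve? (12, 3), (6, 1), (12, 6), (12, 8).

(12, 3): 3² ≡ 9, rhs ≡ 10 → off.
(6, 1): 1² ≡ 1, rhs ≡ 1 → on.
(12, 6): 6² ≡ 10, rhs ≡ 10 → on.
(12, 8): 8² ≡ 12, rhs ≡ 10 → off.

2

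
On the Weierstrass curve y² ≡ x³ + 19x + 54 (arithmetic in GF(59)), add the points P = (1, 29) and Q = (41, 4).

(22, 21)

(1, 29) + (41, 4). λ = (4 - 29)/(41 - 1) ≡ 34/40 mod 59. 40⁻¹ ≡ 31 (mod 59), so λ ≡ 51.
  x = λ² - 1 - 41 = 2601 - 42 ≡ 22; y = λ·(1 - 22) - 29 ≡ 21. → (22, 21)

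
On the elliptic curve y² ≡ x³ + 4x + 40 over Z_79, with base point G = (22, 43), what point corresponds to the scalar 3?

Repeated addition: build up to 3G.
2G: tangent at (22, 43): λ = (3·22² + 4)/(2·43) ≡ 34/7. 7⁻¹ ≡ 34 (mod 79) since 7·34 = 238 ≡ 1, so λ ≡ 34·34 ≡ 50.
  x = λ² - 22 - 22 = 2500 - 44 ≡ 7; y = λ·(22 - 7) - 43 ≡ 75. → (7, 75)
3G: (7, 75) + (22, 43). λ = (43 - 75)/(22 - 7) ≡ 47/15 mod 79. 15⁻¹ ≡ 58 (mod 79), so λ ≡ 40.
  x = λ² - 7 - 22 = 1600 - 29 ≡ 70; y = λ·(7 - 70) - 75 ≡ 12. → (70, 12)

(70, 12)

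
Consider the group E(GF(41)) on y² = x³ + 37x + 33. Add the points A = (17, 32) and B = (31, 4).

(17, 32) + (31, 4). λ = (4 - 32)/(31 - 17) ≡ 13/14 mod 41. 14⁻¹ ≡ 3 (mod 41), so λ ≡ 39.
  x = λ² - 17 - 31 = 1521 - 48 ≡ 38; y = λ·(17 - 38) - 32 ≡ 10. → (38, 10)

(38, 10)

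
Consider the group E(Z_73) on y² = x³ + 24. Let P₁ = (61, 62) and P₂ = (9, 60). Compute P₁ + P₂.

(61, 62) + (9, 60). λ = (60 - 62)/(9 - 61) ≡ 71/21 mod 73. 21⁻¹ ≡ 7 (mod 73), so λ ≡ 59.
  x = λ² - 61 - 9 = 3481 - 70 ≡ 53; y = λ·(61 - 53) - 62 ≡ 45. → (53, 45)

(53, 45)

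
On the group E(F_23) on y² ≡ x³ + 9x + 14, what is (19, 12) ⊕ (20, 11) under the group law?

(19, 12) + (20, 11). λ = (11 - 12)/(20 - 19) ≡ 22/1 mod 23. 1⁻¹ ≡ 1 (mod 23) since 1·1 = 1 ≡ 1, so λ ≡ 22.
  x = λ² - 19 - 20 = 484 - 39 ≡ 8; y = λ·(19 - 8) - 12 ≡ 0. → (8, 0)

(8, 0)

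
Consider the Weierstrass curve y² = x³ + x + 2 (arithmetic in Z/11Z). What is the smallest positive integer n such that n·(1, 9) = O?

2P: tangent at (1, 9): λ = (3·1² + 1)/(2·9) ≡ 4/7. 7⁻¹ ≡ 8 (mod 11), so λ ≡ 4·8 ≡ 10.
  x = λ² - 1 - 1 = 100 - 2 ≡ 10; y = λ·(1 - 10) - 9 ≡ 0. → (10, 0)
3P: (10, 0) + (1, 9). λ = (9 - 0)/(1 - 10) ≡ 9/2 mod 11. 2⁻¹ ≡ 6 (mod 11), so λ ≡ 10.
  x = λ² - 10 - 1 = 100 - 11 ≡ 1; y = λ·(10 - 1) - 0 ≡ 2. → (1, 2)
4P: (1, 2) + (1, 9): same x and y₁ ≡ -y₂, so the sum is O.
4P = O, so the order is 4.

4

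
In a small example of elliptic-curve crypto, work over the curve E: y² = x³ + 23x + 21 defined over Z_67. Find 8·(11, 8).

Write G = (11, 8).
Double-and-add on 8 = (1000)₂. Start with G = (11, 8) for the leading 1-bit.
double: tangent at (11, 8): λ = (3·11² + 23)/(2·8) ≡ 51/16. 16⁻¹ ≡ 21 (mod 67), so λ ≡ 51·21 ≡ 66.
  x = λ² - 11 - 11 = 4356 - 22 ≡ 46; y = λ·(11 - 46) - 8 ≡ 27. → (46, 27)
double: tangent at (46, 27): λ = (3·46² + 23)/(2·27) ≡ 6/54. 54⁻¹ ≡ 36 (mod 67) since 54·36 = 1944 ≡ 1, so λ ≡ 6·36 ≡ 15.
  x = λ² - 46 - 46 = 225 - 92 ≡ 66; y = λ·(46 - 66) - 27 ≡ 8. → (66, 8)
double: tangent at (66, 8): λ = (3·66² + 23)/(2·8) ≡ 26/16. 16⁻¹ ≡ 21 (mod 67), so λ ≡ 26·21 ≡ 10.
  x = λ² - 66 - 66 = 100 - 132 ≡ 35; y = λ·(66 - 35) - 8 ≡ 34. → (35, 34)

(35, 34)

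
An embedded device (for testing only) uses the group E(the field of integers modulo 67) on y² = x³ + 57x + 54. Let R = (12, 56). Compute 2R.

(25, 35)

tangent at (12, 56): λ = (3·12² + 57)/(2·56) ≡ 20/45. 45⁻¹ ≡ 3 (mod 67) since 45·3 = 135 ≡ 1, so λ ≡ 20·3 ≡ 60.
  x = λ² - 12 - 12 = 3600 - 24 ≡ 25; y = λ·(12 - 25) - 56 ≡ 35. → (25, 35)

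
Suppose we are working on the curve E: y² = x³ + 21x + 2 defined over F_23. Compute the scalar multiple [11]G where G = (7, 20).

(7, 3)

Double-and-add on 11 = (1011)₂. Start with G = (7, 20) for the leading 1-bit.
double: tangent at (7, 20): λ = (3·7² + 21)/(2·20) ≡ 7/17. 17⁻¹ ≡ 19 (mod 23), so λ ≡ 7·19 ≡ 18.
  x = λ² - 7 - 7 = 324 - 14 ≡ 11; y = λ·(7 - 11) - 20 ≡ 0. → (11, 0)
double: (11, 0) + (11, 0): same x and y₁ ≡ -y₂, so the sum is 𝒪.
add G: 𝒪 + (7, 20) = (7, 20) (identity).
double: tangent at (7, 20): λ = (3·7² + 21)/(2·20) ≡ 7/17. 17⁻¹ ≡ 19 (mod 23), so λ ≡ 7·19 ≡ 18.
  x = λ² - 7 - 7 = 324 - 14 ≡ 11; y = λ·(7 - 11) - 20 ≡ 0. → (11, 0)
add G: (11, 0) + (7, 20). λ = (20 - 0)/(7 - 11) ≡ 20/19 mod 23. 19⁻¹ ≡ 17 (mod 23), so λ ≡ 18.
  x = λ² - 11 - 7 = 324 - 18 ≡ 7; y = λ·(11 - 7) - 0 ≡ 3. → (7, 3)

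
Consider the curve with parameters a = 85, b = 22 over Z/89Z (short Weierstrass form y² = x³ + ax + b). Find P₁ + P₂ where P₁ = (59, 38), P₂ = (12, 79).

(59, 38) + (12, 79). λ = (79 - 38)/(12 - 59) ≡ 41/42 mod 89. 42⁻¹ ≡ 53 (mod 89), so λ ≡ 37.
  x = λ² - 59 - 12 = 1369 - 71 ≡ 52; y = λ·(59 - 52) - 38 ≡ 43. → (52, 43)

(52, 43)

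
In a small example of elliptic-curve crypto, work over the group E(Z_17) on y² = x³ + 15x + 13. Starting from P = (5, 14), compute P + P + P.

(2, 0)

Repeated addition: build up to 3P.
2P: tangent at (5, 14): λ = (3·5² + 15)/(2·14) ≡ 5/11. 11⁻¹ ≡ 14 (mod 17), so λ ≡ 5·14 ≡ 2.
  x = λ² - 5 - 5 = 4 - 10 ≡ 11; y = λ·(5 - 11) - 14 ≡ 8. → (11, 8)
3P: (11, 8) + (5, 14). λ = (14 - 8)/(5 - 11) ≡ 6/11 mod 17. 11⁻¹ ≡ 14 (mod 17), so λ ≡ 16.
  x = λ² - 11 - 5 = 256 - 16 ≡ 2; y = λ·(11 - 2) - 8 ≡ 0. → (2, 0)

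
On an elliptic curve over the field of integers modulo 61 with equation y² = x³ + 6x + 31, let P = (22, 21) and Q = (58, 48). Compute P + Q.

(54, 16)

(22, 21) + (58, 48). λ = (48 - 21)/(58 - 22) ≡ 27/36 mod 61. 36⁻¹ ≡ 39 (mod 61) since 36·39 = 1404 ≡ 1, so λ ≡ 16.
  x = λ² - 22 - 58 = 256 - 80 ≡ 54; y = λ·(22 - 54) - 21 ≡ 16. → (54, 16)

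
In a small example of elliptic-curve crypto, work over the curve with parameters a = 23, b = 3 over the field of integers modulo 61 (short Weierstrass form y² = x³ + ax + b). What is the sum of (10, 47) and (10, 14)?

The two points share x = 10 and their y-coordinates satisfy 47 + 14 ≡ 0 (mod 61), so they are inverses. Their sum is 𝒪.

O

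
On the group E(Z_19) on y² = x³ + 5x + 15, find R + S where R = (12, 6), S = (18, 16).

(15, 8)

(12, 6) + (18, 16). λ = (16 - 6)/(18 - 12) ≡ 10/6 mod 19. 6⁻¹ ≡ 16 (mod 19), so λ ≡ 8.
  x = λ² - 12 - 18 = 64 - 30 ≡ 15; y = λ·(12 - 15) - 6 ≡ 8. → (15, 8)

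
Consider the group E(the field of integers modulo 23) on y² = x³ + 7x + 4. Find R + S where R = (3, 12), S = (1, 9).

(4, 21)

(3, 12) + (1, 9). λ = (9 - 12)/(1 - 3) ≡ 20/21 mod 23. 21⁻¹ ≡ 11 (mod 23) since 21·11 = 231 ≡ 1, so λ ≡ 13.
  x = λ² - 3 - 1 = 169 - 4 ≡ 4; y = λ·(3 - 4) - 12 ≡ 21. → (4, 21)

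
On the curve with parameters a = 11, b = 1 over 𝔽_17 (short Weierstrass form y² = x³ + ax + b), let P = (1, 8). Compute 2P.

(7, 8)

tangent at (1, 8): λ = (3·1² + 11)/(2·8) ≡ 14/16. 16⁻¹ ≡ 16 (mod 17) since 16·16 = 256 ≡ 1, so λ ≡ 14·16 ≡ 3.
  x = λ² - 1 - 1 = 9 - 2 ≡ 7; y = λ·(1 - 7) - 8 ≡ 8. → (7, 8)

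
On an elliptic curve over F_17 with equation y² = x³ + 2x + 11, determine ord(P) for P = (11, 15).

2P: tangent at (11, 15): λ = (3·11² + 2)/(2·15) ≡ 8/13. 13⁻¹ ≡ 4 (mod 17) since 13·4 = 52 ≡ 1, so λ ≡ 8·4 ≡ 15.
  x = λ² - 11 - 11 = 225 - 22 ≡ 16; y = λ·(11 - 16) - 15 ≡ 12. → (16, 12)
3P: (16, 12) + (11, 15). λ = (15 - 12)/(11 - 16) ≡ 3/12 mod 17. 12⁻¹ ≡ 10 (mod 17), so λ ≡ 13.
  x = λ² - 16 - 11 = 169 - 27 ≡ 6; y = λ·(16 - 6) - 12 ≡ 16. → (6, 16)
4P: (6, 16) + (11, 15). λ = (15 - 16)/(11 - 6) ≡ 16/5 mod 17. 5⁻¹ ≡ 7 (mod 17) since 5·7 = 35 ≡ 1, so λ ≡ 10.
  x = λ² - 6 - 11 = 100 - 17 ≡ 15; y = λ·(6 - 15) - 16 ≡ 13. → (15, 13)
5P: (15, 13) + (11, 15). λ = (15 - 13)/(11 - 15) ≡ 2/13 mod 17. 13⁻¹ ≡ 4 (mod 17), so λ ≡ 8.
  x = λ² - 15 - 11 = 64 - 26 ≡ 4; y = λ·(15 - 4) - 13 ≡ 7. → (4, 7)
6P: (4, 7) + (11, 15). λ = (15 - 7)/(11 - 4) ≡ 8/7 mod 17. 7⁻¹ ≡ 5 (mod 17) since 7·5 = 35 ≡ 1, so λ ≡ 6.
  x = λ² - 4 - 11 = 36 - 15 ≡ 4; y = λ·(4 - 4) - 7 ≡ 10. → (4, 10)
7P: (4, 10) + (11, 15). λ = (15 - 10)/(11 - 4) ≡ 5/7 mod 17. 7⁻¹ ≡ 5 (mod 17) since 7·5 = 35 ≡ 1, so λ ≡ 8.
  x = λ² - 4 - 11 = 64 - 15 ≡ 15; y = λ·(4 - 15) - 10 ≡ 4. → (15, 4)
8P: (15, 4) + (11, 15). λ = (15 - 4)/(11 - 15) ≡ 11/13 mod 17. 13⁻¹ ≡ 4 (mod 17), so λ ≡ 10.
  x = λ² - 15 - 11 = 100 - 26 ≡ 6; y = λ·(15 - 6) - 4 ≡ 1. → (6, 1)
9P: (6, 1) + (11, 15). λ = (15 - 1)/(11 - 6) ≡ 14/5 mod 17. 5⁻¹ ≡ 7 (mod 17) since 5·7 = 35 ≡ 1, so λ ≡ 13.
  x = λ² - 6 - 11 = 169 - 17 ≡ 16; y = λ·(6 - 16) - 1 ≡ 5. → (16, 5)
10P: (16, 5) + (11, 15). λ = (15 - 5)/(11 - 16) ≡ 10/12 mod 17. 12⁻¹ ≡ 10 (mod 17), so λ ≡ 15.
  x = λ² - 16 - 11 = 225 - 27 ≡ 11; y = λ·(16 - 11) - 5 ≡ 2. → (11, 2)
11P: (11, 2) + (11, 15): same x and y₁ ≡ -y₂, so the sum is the point at infinity.
11P = the point at infinity, so the order is 11.

11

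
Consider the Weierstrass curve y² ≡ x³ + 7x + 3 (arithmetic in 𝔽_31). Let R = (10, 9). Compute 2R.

(5, 16)

tangent at (10, 9): λ = (3·10² + 7)/(2·9) ≡ 28/18. 18⁻¹ ≡ 19 (mod 31), so λ ≡ 28·19 ≡ 5.
  x = λ² - 10 - 10 = 25 - 20 ≡ 5; y = λ·(10 - 5) - 9 ≡ 16. → (5, 16)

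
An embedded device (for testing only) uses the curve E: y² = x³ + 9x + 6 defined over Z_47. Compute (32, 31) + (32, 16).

O

The two points share x = 32 and their y-coordinates satisfy 31 + 16 ≡ 0 (mod 47), so they are inverses. Their sum is O.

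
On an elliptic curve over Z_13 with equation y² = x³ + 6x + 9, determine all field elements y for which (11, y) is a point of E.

x³ + 6x + 9 = 1406 ≡ 2 (mod 13).
2 is a non-residue mod 13; no y exists.

none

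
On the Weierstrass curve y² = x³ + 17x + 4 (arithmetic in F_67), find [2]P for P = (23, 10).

tangent at (23, 10): λ = (3·23² + 17)/(2·10) ≡ 63/20. 20⁻¹ ≡ 57 (mod 67) since 20·57 = 1140 ≡ 1, so λ ≡ 63·57 ≡ 40.
  x = λ² - 23 - 23 = 1600 - 46 ≡ 13; y = λ·(23 - 13) - 10 ≡ 55. → (13, 55)

(13, 55)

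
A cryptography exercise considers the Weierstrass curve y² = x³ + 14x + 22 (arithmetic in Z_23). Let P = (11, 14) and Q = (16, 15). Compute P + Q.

(11, 14) + (16, 15). λ = (15 - 14)/(16 - 11) ≡ 1/5 mod 23. 5⁻¹ ≡ 14 (mod 23) since 5·14 = 70 ≡ 1, so λ ≡ 14.
  x = λ² - 11 - 16 = 196 - 27 ≡ 8; y = λ·(11 - 8) - 14 ≡ 5. → (8, 5)

(8, 5)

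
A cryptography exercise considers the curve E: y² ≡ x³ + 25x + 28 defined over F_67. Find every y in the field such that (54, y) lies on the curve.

x³ + 25x + 28 = 158842 ≡ 52 (mod 67).
52 is a non-residue mod 67; no y exists.

none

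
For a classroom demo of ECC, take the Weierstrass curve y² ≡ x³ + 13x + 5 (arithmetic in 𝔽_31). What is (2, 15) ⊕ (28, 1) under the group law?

(20, 9)

(2, 15) + (28, 1). λ = (1 - 15)/(28 - 2) ≡ 17/26 mod 31. 26⁻¹ ≡ 6 (mod 31), so λ ≡ 9.
  x = λ² - 2 - 28 = 81 - 30 ≡ 20; y = λ·(2 - 20) - 15 ≡ 9. → (20, 9)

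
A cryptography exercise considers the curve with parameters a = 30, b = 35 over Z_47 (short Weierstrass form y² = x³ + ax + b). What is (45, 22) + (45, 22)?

(12, 33)

tangent at (45, 22): λ = (3·45² + 30)/(2·22) ≡ 42/44. 44⁻¹ ≡ 31 (mod 47), so λ ≡ 42·31 ≡ 33.
  x = λ² - 45 - 45 = 1089 - 90 ≡ 12; y = λ·(45 - 12) - 22 ≡ 33. → (12, 33)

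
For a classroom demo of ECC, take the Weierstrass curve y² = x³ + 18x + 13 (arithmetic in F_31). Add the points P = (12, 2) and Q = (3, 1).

(12, 2) + (3, 1). λ = (1 - 2)/(3 - 12) ≡ 30/22 mod 31. 22⁻¹ ≡ 24 (mod 31) since 22·24 = 528 ≡ 1, so λ ≡ 7.
  x = λ² - 12 - 3 = 49 - 15 ≡ 3; y = λ·(12 - 3) - 2 ≡ 30. → (3, 30)

(3, 30)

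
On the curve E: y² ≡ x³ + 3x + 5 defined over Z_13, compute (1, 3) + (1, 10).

O

The two points share x = 1 and their y-coordinates satisfy 3 + 10 ≡ 0 (mod 13), so they are inverses. Their sum is ∞.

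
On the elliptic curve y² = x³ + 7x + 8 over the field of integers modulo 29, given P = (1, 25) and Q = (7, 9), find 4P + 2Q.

First 4P:
Double-and-add on 4 = (100)₂. Start with P = (1, 25) for the leading 1-bit.
double: tangent at (1, 25): λ = (3·1² + 7)/(2·25) ≡ 10/21. 21⁻¹ ≡ 18 (mod 29) since 21·18 = 378 ≡ 1, so λ ≡ 10·18 ≡ 6.
  x = λ² - 1 - 1 = 36 - 2 ≡ 5; y = λ·(1 - 5) - 25 ≡ 9. → (5, 9)
double: tangent at (5, 9): λ = (3·5² + 7)/(2·9) ≡ 24/18. 18⁻¹ ≡ 21 (mod 29) since 18·21 = 378 ≡ 1, so λ ≡ 24·21 ≡ 11.
  x = λ² - 5 - 5 = 121 - 10 ≡ 24; y = λ·(5 - 24) - 9 ≡ 14. → (24, 14)
4P = (24, 14).
Next 2Q:
Repeated addition: build up to 2Q.
2Q: tangent at (7, 9): λ = (3·7² + 7)/(2·9) ≡ 9/18. 18⁻¹ ≡ 21 (mod 29) since 18·21 = 378 ≡ 1, so λ ≡ 9·21 ≡ 15.
  x = λ² - 7 - 7 = 225 - 14 ≡ 8; y = λ·(7 - 8) - 9 ≡ 5. → (8, 5)
2Q = (8, 5).
Finally 4P + 2Q:
(24, 14) + (8, 5). λ = (5 - 14)/(8 - 24) ≡ 20/13 mod 29. 13⁻¹ ≡ 9 (mod 29) since 13·9 = 117 ≡ 1, so λ ≡ 6.
  x = λ² - 24 - 8 = 36 - 32 ≡ 4; y = λ·(24 - 4) - 14 ≡ 19. → (4, 19)

(4, 19)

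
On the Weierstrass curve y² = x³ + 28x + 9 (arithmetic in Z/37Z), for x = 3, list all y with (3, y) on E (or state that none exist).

x³ + 28x + 9 = 120 ≡ 9 (mod 37).
Square roots of 9 mod 37: 3 and 34 (since 3² = 9 ≡ 9).

3, 34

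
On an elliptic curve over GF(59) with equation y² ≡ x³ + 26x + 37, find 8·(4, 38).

(29, 39)

Write P = (4, 38).
Repeated addition: build up to 8P.
2P: tangent at (4, 38): λ = (3·4² + 26)/(2·38) ≡ 15/17. 17⁻¹ ≡ 7 (mod 59), so λ ≡ 15·7 ≡ 46.
  x = λ² - 4 - 4 = 2116 - 8 ≡ 43; y = λ·(4 - 43) - 38 ≡ 56. → (43, 56)
3P: (43, 56) + (4, 38). λ = (38 - 56)/(4 - 43) ≡ 41/20 mod 59. 20⁻¹ ≡ 3 (mod 59) since 20·3 = 60 ≡ 1, so λ ≡ 5.
  x = λ² - 43 - 4 = 25 - 47 ≡ 37; y = λ·(43 - 37) - 56 ≡ 33. → (37, 33)
4P: (37, 33) + (4, 38). λ = (38 - 33)/(4 - 37) ≡ 5/26 mod 59. 26⁻¹ ≡ 25 (mod 59), so λ ≡ 7.
  x = λ² - 37 - 4 = 49 - 41 ≡ 8; y = λ·(37 - 8) - 33 ≡ 52. → (8, 52)
5P: (8, 52) + (4, 38). λ = (38 - 52)/(4 - 8) ≡ 45/55 mod 59. 55⁻¹ ≡ 44 (mod 59) since 55·44 = 2420 ≡ 1, so λ ≡ 33.
  x = λ² - 8 - 4 = 1089 - 12 ≡ 15; y = λ·(8 - 15) - 52 ≡ 12. → (15, 12)
6P: (15, 12) + (4, 38). λ = (38 - 12)/(4 - 15) ≡ 26/48 mod 59. 48⁻¹ ≡ 16 (mod 59), so λ ≡ 3.
  x = λ² - 15 - 4 = 9 - 19 ≡ 49; y = λ·(15 - 49) - 12 ≡ 4. → (49, 4)
7P: (49, 4) + (4, 38). λ = (38 - 4)/(4 - 49) ≡ 34/14 mod 59. 14⁻¹ ≡ 38 (mod 59) since 14·38 = 532 ≡ 1, so λ ≡ 53.
  x = λ² - 49 - 4 = 2809 - 53 ≡ 42; y = λ·(49 - 42) - 4 ≡ 13. → (42, 13)
8P: (42, 13) + (4, 38). λ = (38 - 13)/(4 - 42) ≡ 25/21 mod 59. 21⁻¹ ≡ 45 (mod 59), so λ ≡ 4.
  x = λ² - 42 - 4 = 16 - 46 ≡ 29; y = λ·(42 - 29) - 13 ≡ 39. → (29, 39)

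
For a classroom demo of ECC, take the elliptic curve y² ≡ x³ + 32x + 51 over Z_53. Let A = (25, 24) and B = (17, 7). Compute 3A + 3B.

(41, 35)

First 3A:
Repeated addition: build up to 3A.
2A: tangent at (25, 24): λ = (3·25² + 32)/(2·24) ≡ 52/48. 48⁻¹ ≡ 21 (mod 53), so λ ≡ 52·21 ≡ 32.
  x = λ² - 25 - 25 = 1024 - 50 ≡ 20; y = λ·(25 - 20) - 24 ≡ 30. → (20, 30)
3A: (20, 30) + (25, 24). λ = (24 - 30)/(25 - 20) ≡ 47/5 mod 53. 5⁻¹ ≡ 32 (mod 53), so λ ≡ 20.
  x = λ² - 20 - 25 = 400 - 45 ≡ 37; y = λ·(20 - 37) - 30 ≡ 1. → (37, 1)
3A = (37, 1).
Next 3B:
Repeated addition: build up to 3B.
2B: tangent at (17, 7): λ = (3·17² + 32)/(2·7) ≡ 51/14. 14⁻¹ ≡ 19 (mod 53) since 14·19 = 266 ≡ 1, so λ ≡ 51·19 ≡ 15.
  x = λ² - 17 - 17 = 225 - 34 ≡ 32; y = λ·(17 - 32) - 7 ≡ 33. → (32, 33)
3B: (32, 33) + (17, 7). λ = (7 - 33)/(17 - 32) ≡ 27/38 mod 53. 38⁻¹ ≡ 7 (mod 53), so λ ≡ 30.
  x = λ² - 32 - 17 = 900 - 49 ≡ 3; y = λ·(32 - 3) - 33 ≡ 42. → (3, 42)
3B = (3, 42).
Finally 3A + 3B:
(37, 1) + (3, 42). λ = (42 - 1)/(3 - 37) ≡ 41/19 mod 53. 19⁻¹ ≡ 14 (mod 53), so λ ≡ 44.
  x = λ² - 37 - 3 = 1936 - 40 ≡ 41; y = λ·(37 - 41) - 1 ≡ 35. → (41, 35)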